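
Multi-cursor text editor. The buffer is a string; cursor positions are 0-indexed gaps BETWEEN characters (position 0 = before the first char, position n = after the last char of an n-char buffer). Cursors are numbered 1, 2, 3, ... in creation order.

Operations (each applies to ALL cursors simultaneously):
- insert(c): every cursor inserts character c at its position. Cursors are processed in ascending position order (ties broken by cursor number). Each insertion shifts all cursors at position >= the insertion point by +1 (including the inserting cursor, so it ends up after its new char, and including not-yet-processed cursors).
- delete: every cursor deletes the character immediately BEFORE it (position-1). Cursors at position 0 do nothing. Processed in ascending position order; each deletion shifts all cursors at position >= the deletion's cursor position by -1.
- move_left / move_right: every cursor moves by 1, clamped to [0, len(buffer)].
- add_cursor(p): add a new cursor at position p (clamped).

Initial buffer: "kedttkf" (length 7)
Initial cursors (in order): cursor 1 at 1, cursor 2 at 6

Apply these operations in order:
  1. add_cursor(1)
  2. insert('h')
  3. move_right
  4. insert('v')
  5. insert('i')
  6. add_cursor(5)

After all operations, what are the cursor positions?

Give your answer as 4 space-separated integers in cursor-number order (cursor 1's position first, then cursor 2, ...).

After op 1 (add_cursor(1)): buffer="kedttkf" (len 7), cursors c1@1 c3@1 c2@6, authorship .......
After op 2 (insert('h')): buffer="khhedttkhf" (len 10), cursors c1@3 c3@3 c2@9, authorship .13.....2.
After op 3 (move_right): buffer="khhedttkhf" (len 10), cursors c1@4 c3@4 c2@10, authorship .13.....2.
After op 4 (insert('v')): buffer="khhevvdttkhfv" (len 13), cursors c1@6 c3@6 c2@13, authorship .13.13....2.2
After op 5 (insert('i')): buffer="khhevviidttkhfvi" (len 16), cursors c1@8 c3@8 c2@16, authorship .13.1313....2.22
After op 6 (add_cursor(5)): buffer="khhevviidttkhfvi" (len 16), cursors c4@5 c1@8 c3@8 c2@16, authorship .13.1313....2.22

Answer: 8 16 8 5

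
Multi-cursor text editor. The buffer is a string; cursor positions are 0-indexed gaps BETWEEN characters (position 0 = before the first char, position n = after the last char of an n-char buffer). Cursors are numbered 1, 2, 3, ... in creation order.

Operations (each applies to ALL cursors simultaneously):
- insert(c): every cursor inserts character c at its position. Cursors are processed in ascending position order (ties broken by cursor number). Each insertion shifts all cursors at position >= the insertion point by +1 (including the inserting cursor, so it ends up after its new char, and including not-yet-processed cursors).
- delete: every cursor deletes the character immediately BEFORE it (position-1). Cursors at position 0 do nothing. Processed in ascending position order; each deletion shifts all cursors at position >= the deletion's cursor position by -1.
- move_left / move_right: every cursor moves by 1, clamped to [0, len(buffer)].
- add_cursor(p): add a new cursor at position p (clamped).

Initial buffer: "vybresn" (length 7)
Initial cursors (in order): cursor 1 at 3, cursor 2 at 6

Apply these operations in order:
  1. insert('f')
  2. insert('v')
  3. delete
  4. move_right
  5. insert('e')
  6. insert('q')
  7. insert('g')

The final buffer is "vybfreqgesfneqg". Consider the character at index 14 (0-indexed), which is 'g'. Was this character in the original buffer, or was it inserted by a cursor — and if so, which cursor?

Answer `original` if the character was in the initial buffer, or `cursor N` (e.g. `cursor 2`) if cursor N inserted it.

After op 1 (insert('f')): buffer="vybfresfn" (len 9), cursors c1@4 c2@8, authorship ...1...2.
After op 2 (insert('v')): buffer="vybfvresfvn" (len 11), cursors c1@5 c2@10, authorship ...11...22.
After op 3 (delete): buffer="vybfresfn" (len 9), cursors c1@4 c2@8, authorship ...1...2.
After op 4 (move_right): buffer="vybfresfn" (len 9), cursors c1@5 c2@9, authorship ...1...2.
After op 5 (insert('e')): buffer="vybfreesfne" (len 11), cursors c1@6 c2@11, authorship ...1.1..2.2
After op 6 (insert('q')): buffer="vybfreqesfneq" (len 13), cursors c1@7 c2@13, authorship ...1.11..2.22
After op 7 (insert('g')): buffer="vybfreqgesfneqg" (len 15), cursors c1@8 c2@15, authorship ...1.111..2.222
Authorship (.=original, N=cursor N): . . . 1 . 1 1 1 . . 2 . 2 2 2
Index 14: author = 2

Answer: cursor 2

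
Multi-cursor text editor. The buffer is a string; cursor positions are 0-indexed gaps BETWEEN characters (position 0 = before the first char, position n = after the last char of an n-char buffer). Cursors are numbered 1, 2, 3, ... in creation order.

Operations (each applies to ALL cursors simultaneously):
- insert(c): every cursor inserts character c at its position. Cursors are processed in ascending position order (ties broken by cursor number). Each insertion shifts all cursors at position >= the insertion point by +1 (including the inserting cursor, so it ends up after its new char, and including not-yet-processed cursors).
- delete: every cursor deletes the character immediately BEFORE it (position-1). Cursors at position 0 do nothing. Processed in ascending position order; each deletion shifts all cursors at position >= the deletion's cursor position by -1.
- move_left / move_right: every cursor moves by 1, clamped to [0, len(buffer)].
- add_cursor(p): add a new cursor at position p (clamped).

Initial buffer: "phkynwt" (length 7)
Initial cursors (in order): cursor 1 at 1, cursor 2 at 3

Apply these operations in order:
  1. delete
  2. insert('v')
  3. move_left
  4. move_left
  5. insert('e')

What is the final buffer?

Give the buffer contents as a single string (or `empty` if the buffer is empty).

After op 1 (delete): buffer="hynwt" (len 5), cursors c1@0 c2@1, authorship .....
After op 2 (insert('v')): buffer="vhvynwt" (len 7), cursors c1@1 c2@3, authorship 1.2....
After op 3 (move_left): buffer="vhvynwt" (len 7), cursors c1@0 c2@2, authorship 1.2....
After op 4 (move_left): buffer="vhvynwt" (len 7), cursors c1@0 c2@1, authorship 1.2....
After op 5 (insert('e')): buffer="evehvynwt" (len 9), cursors c1@1 c2@3, authorship 112.2....

Answer: evehvynwt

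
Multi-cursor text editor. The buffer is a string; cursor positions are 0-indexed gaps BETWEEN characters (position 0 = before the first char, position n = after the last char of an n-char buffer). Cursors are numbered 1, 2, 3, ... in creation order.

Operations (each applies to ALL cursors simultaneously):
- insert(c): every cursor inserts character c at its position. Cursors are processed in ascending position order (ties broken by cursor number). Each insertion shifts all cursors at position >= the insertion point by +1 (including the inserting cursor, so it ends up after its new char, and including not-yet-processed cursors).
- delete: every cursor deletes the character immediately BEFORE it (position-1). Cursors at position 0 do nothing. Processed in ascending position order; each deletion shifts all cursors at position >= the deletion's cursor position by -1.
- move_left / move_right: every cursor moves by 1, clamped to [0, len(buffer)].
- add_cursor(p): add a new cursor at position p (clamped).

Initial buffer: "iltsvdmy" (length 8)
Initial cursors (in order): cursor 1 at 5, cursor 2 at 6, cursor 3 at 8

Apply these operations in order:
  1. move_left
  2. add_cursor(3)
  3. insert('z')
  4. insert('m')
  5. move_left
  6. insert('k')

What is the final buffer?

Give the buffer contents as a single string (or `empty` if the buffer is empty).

Answer: iltzkmszkmvzkmdmzkmy

Derivation:
After op 1 (move_left): buffer="iltsvdmy" (len 8), cursors c1@4 c2@5 c3@7, authorship ........
After op 2 (add_cursor(3)): buffer="iltsvdmy" (len 8), cursors c4@3 c1@4 c2@5 c3@7, authorship ........
After op 3 (insert('z')): buffer="iltzszvzdmzy" (len 12), cursors c4@4 c1@6 c2@8 c3@11, authorship ...4.1.2..3.
After op 4 (insert('m')): buffer="iltzmszmvzmdmzmy" (len 16), cursors c4@5 c1@8 c2@11 c3@15, authorship ...44.11.22..33.
After op 5 (move_left): buffer="iltzmszmvzmdmzmy" (len 16), cursors c4@4 c1@7 c2@10 c3@14, authorship ...44.11.22..33.
After op 6 (insert('k')): buffer="iltzkmszkmvzkmdmzkmy" (len 20), cursors c4@5 c1@9 c2@13 c3@18, authorship ...444.111.222..333.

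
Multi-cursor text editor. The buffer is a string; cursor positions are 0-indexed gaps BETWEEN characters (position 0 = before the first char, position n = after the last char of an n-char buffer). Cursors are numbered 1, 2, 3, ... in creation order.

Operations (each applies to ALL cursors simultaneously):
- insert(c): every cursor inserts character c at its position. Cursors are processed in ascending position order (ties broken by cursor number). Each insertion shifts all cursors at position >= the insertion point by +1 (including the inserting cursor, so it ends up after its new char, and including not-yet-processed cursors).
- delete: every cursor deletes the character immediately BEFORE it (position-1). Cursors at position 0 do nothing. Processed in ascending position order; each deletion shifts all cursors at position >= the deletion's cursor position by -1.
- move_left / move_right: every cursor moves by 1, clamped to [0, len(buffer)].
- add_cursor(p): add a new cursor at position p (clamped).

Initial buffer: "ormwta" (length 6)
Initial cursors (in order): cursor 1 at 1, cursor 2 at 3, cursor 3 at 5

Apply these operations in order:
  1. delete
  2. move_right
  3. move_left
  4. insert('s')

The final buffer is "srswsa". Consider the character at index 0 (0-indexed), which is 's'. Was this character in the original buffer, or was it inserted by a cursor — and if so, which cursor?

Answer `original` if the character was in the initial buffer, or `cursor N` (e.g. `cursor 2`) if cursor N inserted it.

After op 1 (delete): buffer="rwa" (len 3), cursors c1@0 c2@1 c3@2, authorship ...
After op 2 (move_right): buffer="rwa" (len 3), cursors c1@1 c2@2 c3@3, authorship ...
After op 3 (move_left): buffer="rwa" (len 3), cursors c1@0 c2@1 c3@2, authorship ...
After op 4 (insert('s')): buffer="srswsa" (len 6), cursors c1@1 c2@3 c3@5, authorship 1.2.3.
Authorship (.=original, N=cursor N): 1 . 2 . 3 .
Index 0: author = 1

Answer: cursor 1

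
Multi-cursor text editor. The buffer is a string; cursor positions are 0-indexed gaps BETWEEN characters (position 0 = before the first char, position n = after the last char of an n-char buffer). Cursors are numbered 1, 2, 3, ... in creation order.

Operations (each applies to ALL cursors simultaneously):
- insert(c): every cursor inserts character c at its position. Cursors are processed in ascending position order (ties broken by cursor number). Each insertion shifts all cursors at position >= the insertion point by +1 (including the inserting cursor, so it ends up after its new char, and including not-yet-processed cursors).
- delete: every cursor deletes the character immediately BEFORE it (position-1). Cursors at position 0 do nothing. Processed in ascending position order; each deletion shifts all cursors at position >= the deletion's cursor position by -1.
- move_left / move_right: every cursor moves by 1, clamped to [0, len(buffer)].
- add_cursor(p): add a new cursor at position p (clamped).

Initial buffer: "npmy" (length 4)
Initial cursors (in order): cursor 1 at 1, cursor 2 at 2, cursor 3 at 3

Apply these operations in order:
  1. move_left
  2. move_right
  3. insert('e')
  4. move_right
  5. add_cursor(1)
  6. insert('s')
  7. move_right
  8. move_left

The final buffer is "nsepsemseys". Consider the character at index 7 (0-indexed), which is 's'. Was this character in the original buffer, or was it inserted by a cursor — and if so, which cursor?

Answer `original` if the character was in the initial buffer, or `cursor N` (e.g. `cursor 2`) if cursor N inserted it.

Answer: cursor 2

Derivation:
After op 1 (move_left): buffer="npmy" (len 4), cursors c1@0 c2@1 c3@2, authorship ....
After op 2 (move_right): buffer="npmy" (len 4), cursors c1@1 c2@2 c3@3, authorship ....
After op 3 (insert('e')): buffer="nepemey" (len 7), cursors c1@2 c2@4 c3@6, authorship .1.2.3.
After op 4 (move_right): buffer="nepemey" (len 7), cursors c1@3 c2@5 c3@7, authorship .1.2.3.
After op 5 (add_cursor(1)): buffer="nepemey" (len 7), cursors c4@1 c1@3 c2@5 c3@7, authorship .1.2.3.
After op 6 (insert('s')): buffer="nsepsemseys" (len 11), cursors c4@2 c1@5 c2@8 c3@11, authorship .41.12.23.3
After op 7 (move_right): buffer="nsepsemseys" (len 11), cursors c4@3 c1@6 c2@9 c3@11, authorship .41.12.23.3
After op 8 (move_left): buffer="nsepsemseys" (len 11), cursors c4@2 c1@5 c2@8 c3@10, authorship .41.12.23.3
Authorship (.=original, N=cursor N): . 4 1 . 1 2 . 2 3 . 3
Index 7: author = 2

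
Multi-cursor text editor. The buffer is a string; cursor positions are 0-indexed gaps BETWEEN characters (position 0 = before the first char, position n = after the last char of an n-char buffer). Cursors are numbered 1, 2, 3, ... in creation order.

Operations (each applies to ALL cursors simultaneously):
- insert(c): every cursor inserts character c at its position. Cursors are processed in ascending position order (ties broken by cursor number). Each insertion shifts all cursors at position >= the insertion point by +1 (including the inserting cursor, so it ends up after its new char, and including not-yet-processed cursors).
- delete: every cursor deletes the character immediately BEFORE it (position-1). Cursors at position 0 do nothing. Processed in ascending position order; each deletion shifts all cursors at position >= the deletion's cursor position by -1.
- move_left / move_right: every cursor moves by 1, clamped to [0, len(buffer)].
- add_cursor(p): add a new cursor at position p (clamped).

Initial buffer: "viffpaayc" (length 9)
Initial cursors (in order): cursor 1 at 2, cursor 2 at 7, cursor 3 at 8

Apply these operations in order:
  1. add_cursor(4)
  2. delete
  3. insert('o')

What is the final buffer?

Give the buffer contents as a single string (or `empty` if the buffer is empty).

After op 1 (add_cursor(4)): buffer="viffpaayc" (len 9), cursors c1@2 c4@4 c2@7 c3@8, authorship .........
After op 2 (delete): buffer="vfpac" (len 5), cursors c1@1 c4@2 c2@4 c3@4, authorship .....
After op 3 (insert('o')): buffer="vofopaooc" (len 9), cursors c1@2 c4@4 c2@8 c3@8, authorship .1.4..23.

Answer: vofopaooc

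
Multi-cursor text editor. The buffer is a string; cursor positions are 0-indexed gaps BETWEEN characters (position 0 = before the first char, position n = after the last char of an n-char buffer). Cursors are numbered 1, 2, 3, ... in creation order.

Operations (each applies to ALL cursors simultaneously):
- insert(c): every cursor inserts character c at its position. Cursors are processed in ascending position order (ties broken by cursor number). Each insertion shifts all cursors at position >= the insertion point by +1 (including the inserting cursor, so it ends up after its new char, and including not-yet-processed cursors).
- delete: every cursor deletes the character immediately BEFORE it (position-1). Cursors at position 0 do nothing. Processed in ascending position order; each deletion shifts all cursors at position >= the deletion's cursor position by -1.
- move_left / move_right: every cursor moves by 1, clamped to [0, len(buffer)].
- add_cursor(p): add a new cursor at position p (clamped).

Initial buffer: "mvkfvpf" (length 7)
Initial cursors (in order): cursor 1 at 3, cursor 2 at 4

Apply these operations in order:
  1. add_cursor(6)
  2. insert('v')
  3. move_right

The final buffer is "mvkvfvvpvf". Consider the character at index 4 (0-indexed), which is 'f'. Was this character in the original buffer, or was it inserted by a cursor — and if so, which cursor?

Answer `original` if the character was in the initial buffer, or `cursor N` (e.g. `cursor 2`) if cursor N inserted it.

Answer: original

Derivation:
After op 1 (add_cursor(6)): buffer="mvkfvpf" (len 7), cursors c1@3 c2@4 c3@6, authorship .......
After op 2 (insert('v')): buffer="mvkvfvvpvf" (len 10), cursors c1@4 c2@6 c3@9, authorship ...1.2..3.
After op 3 (move_right): buffer="mvkvfvvpvf" (len 10), cursors c1@5 c2@7 c3@10, authorship ...1.2..3.
Authorship (.=original, N=cursor N): . . . 1 . 2 . . 3 .
Index 4: author = original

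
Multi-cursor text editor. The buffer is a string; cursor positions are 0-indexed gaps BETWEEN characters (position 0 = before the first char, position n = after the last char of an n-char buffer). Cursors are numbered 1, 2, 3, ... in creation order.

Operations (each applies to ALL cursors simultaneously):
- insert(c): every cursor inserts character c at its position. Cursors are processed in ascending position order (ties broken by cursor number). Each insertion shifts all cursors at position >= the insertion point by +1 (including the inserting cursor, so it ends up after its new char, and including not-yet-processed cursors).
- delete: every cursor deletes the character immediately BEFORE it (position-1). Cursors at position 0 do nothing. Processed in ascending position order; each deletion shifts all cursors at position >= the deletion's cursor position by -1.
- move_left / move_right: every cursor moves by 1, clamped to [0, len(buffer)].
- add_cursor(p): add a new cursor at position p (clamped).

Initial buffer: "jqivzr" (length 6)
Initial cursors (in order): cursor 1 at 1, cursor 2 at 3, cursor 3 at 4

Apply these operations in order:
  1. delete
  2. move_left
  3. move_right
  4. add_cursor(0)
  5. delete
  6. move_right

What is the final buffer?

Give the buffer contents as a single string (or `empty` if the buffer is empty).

After op 1 (delete): buffer="qzr" (len 3), cursors c1@0 c2@1 c3@1, authorship ...
After op 2 (move_left): buffer="qzr" (len 3), cursors c1@0 c2@0 c3@0, authorship ...
After op 3 (move_right): buffer="qzr" (len 3), cursors c1@1 c2@1 c3@1, authorship ...
After op 4 (add_cursor(0)): buffer="qzr" (len 3), cursors c4@0 c1@1 c2@1 c3@1, authorship ...
After op 5 (delete): buffer="zr" (len 2), cursors c1@0 c2@0 c3@0 c4@0, authorship ..
After op 6 (move_right): buffer="zr" (len 2), cursors c1@1 c2@1 c3@1 c4@1, authorship ..

Answer: zr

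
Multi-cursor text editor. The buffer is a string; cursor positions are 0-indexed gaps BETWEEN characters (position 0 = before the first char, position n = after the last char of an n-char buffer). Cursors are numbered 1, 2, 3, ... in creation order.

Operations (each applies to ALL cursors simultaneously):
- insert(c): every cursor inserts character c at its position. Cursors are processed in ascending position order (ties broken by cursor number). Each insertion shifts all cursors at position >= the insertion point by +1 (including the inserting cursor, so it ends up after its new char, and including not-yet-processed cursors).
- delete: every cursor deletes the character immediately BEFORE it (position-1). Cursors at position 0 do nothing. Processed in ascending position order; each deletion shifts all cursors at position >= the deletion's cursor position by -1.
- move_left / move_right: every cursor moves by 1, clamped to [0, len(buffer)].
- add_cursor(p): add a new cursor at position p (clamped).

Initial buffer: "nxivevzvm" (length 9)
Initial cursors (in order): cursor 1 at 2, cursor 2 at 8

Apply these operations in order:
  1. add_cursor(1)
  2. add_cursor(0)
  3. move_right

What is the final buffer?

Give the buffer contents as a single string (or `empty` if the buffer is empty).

Answer: nxivevzvm

Derivation:
After op 1 (add_cursor(1)): buffer="nxivevzvm" (len 9), cursors c3@1 c1@2 c2@8, authorship .........
After op 2 (add_cursor(0)): buffer="nxivevzvm" (len 9), cursors c4@0 c3@1 c1@2 c2@8, authorship .........
After op 3 (move_right): buffer="nxivevzvm" (len 9), cursors c4@1 c3@2 c1@3 c2@9, authorship .........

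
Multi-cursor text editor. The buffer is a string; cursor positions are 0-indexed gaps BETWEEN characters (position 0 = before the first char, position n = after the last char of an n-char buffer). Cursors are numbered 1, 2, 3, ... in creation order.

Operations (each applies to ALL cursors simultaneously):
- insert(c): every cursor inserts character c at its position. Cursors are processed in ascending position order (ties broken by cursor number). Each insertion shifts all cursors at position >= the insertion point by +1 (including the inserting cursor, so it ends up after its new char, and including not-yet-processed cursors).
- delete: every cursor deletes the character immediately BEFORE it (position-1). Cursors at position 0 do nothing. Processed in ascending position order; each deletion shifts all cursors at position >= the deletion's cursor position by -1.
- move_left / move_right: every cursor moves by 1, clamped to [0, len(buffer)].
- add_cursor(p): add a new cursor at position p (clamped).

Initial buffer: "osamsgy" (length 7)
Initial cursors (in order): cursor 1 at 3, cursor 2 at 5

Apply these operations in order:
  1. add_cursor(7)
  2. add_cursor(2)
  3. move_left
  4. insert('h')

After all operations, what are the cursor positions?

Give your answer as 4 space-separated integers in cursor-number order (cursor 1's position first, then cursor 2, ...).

Answer: 4 7 10 2

Derivation:
After op 1 (add_cursor(7)): buffer="osamsgy" (len 7), cursors c1@3 c2@5 c3@7, authorship .......
After op 2 (add_cursor(2)): buffer="osamsgy" (len 7), cursors c4@2 c1@3 c2@5 c3@7, authorship .......
After op 3 (move_left): buffer="osamsgy" (len 7), cursors c4@1 c1@2 c2@4 c3@6, authorship .......
After op 4 (insert('h')): buffer="ohshamhsghy" (len 11), cursors c4@2 c1@4 c2@7 c3@10, authorship .4.1..2..3.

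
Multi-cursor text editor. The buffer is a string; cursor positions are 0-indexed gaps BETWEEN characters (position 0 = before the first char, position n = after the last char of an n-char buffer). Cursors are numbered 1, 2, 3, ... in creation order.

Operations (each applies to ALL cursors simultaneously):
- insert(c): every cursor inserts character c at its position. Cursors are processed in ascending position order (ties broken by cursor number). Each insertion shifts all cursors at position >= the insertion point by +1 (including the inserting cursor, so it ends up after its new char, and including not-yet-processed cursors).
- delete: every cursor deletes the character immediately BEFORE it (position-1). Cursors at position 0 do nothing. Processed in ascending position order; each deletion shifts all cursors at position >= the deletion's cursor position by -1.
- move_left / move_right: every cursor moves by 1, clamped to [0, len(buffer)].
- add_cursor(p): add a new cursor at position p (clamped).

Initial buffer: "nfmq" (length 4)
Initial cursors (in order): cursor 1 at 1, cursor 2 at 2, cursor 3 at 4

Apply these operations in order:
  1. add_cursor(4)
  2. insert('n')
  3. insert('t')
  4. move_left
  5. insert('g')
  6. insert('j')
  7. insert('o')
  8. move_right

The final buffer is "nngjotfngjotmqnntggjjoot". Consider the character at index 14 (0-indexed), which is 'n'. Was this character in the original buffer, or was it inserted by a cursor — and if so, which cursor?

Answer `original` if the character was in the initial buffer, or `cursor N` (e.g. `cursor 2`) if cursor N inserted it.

Answer: cursor 3

Derivation:
After op 1 (add_cursor(4)): buffer="nfmq" (len 4), cursors c1@1 c2@2 c3@4 c4@4, authorship ....
After op 2 (insert('n')): buffer="nnfnmqnn" (len 8), cursors c1@2 c2@4 c3@8 c4@8, authorship .1.2..34
After op 3 (insert('t')): buffer="nntfntmqnntt" (len 12), cursors c1@3 c2@6 c3@12 c4@12, authorship .11.22..3434
After op 4 (move_left): buffer="nntfntmqnntt" (len 12), cursors c1@2 c2@5 c3@11 c4@11, authorship .11.22..3434
After op 5 (insert('g')): buffer="nngtfngtmqnntggt" (len 16), cursors c1@3 c2@7 c3@15 c4@15, authorship .111.222..343344
After op 6 (insert('j')): buffer="nngjtfngjtmqnntggjjt" (len 20), cursors c1@4 c2@9 c3@19 c4@19, authorship .1111.2222..34334344
After op 7 (insert('o')): buffer="nngjotfngjotmqnntggjjoot" (len 24), cursors c1@5 c2@11 c3@23 c4@23, authorship .11111.22222..3433434344
After op 8 (move_right): buffer="nngjotfngjotmqnntggjjoot" (len 24), cursors c1@6 c2@12 c3@24 c4@24, authorship .11111.22222..3433434344
Authorship (.=original, N=cursor N): . 1 1 1 1 1 . 2 2 2 2 2 . . 3 4 3 3 4 3 4 3 4 4
Index 14: author = 3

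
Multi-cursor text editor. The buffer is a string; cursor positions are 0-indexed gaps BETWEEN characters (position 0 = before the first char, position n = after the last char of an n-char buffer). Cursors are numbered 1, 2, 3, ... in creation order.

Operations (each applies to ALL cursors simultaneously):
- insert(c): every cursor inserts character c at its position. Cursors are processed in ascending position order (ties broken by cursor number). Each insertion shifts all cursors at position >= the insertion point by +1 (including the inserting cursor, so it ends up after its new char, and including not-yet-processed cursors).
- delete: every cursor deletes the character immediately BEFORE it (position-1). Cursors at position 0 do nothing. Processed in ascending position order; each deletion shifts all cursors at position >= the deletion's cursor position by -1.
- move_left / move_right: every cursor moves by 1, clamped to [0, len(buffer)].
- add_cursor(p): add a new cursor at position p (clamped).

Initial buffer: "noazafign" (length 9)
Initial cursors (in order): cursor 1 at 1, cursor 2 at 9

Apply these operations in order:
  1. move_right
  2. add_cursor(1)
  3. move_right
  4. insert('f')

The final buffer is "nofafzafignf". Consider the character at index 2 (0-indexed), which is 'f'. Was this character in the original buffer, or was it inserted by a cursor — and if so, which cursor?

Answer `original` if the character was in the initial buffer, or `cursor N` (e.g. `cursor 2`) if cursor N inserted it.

Answer: cursor 3

Derivation:
After op 1 (move_right): buffer="noazafign" (len 9), cursors c1@2 c2@9, authorship .........
After op 2 (add_cursor(1)): buffer="noazafign" (len 9), cursors c3@1 c1@2 c2@9, authorship .........
After op 3 (move_right): buffer="noazafign" (len 9), cursors c3@2 c1@3 c2@9, authorship .........
After op 4 (insert('f')): buffer="nofafzafignf" (len 12), cursors c3@3 c1@5 c2@12, authorship ..3.1......2
Authorship (.=original, N=cursor N): . . 3 . 1 . . . . . . 2
Index 2: author = 3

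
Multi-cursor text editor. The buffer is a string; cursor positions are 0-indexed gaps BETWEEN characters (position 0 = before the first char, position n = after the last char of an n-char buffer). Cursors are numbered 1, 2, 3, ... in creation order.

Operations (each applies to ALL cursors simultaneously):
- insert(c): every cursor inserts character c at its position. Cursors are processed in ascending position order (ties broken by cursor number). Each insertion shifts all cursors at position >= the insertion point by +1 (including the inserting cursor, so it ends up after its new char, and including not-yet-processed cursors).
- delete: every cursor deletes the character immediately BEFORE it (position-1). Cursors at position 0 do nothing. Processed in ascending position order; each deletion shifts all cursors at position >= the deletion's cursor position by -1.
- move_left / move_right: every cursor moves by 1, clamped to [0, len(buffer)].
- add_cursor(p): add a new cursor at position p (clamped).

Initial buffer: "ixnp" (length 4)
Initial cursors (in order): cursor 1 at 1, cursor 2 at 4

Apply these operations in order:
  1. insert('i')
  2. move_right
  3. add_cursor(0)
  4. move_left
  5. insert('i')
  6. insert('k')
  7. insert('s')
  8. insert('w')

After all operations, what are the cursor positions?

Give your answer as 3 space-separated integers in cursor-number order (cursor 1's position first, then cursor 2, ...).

After op 1 (insert('i')): buffer="iixnpi" (len 6), cursors c1@2 c2@6, authorship .1...2
After op 2 (move_right): buffer="iixnpi" (len 6), cursors c1@3 c2@6, authorship .1...2
After op 3 (add_cursor(0)): buffer="iixnpi" (len 6), cursors c3@0 c1@3 c2@6, authorship .1...2
After op 4 (move_left): buffer="iixnpi" (len 6), cursors c3@0 c1@2 c2@5, authorship .1...2
After op 5 (insert('i')): buffer="iiiixnpii" (len 9), cursors c3@1 c1@4 c2@8, authorship 3.11...22
After op 6 (insert('k')): buffer="ikiiikxnpiki" (len 12), cursors c3@2 c1@6 c2@11, authorship 33.111...222
After op 7 (insert('s')): buffer="iksiiiksxnpiksi" (len 15), cursors c3@3 c1@8 c2@14, authorship 333.1111...2222
After op 8 (insert('w')): buffer="ikswiiikswxnpikswi" (len 18), cursors c3@4 c1@10 c2@17, authorship 3333.11111...22222

Answer: 10 17 4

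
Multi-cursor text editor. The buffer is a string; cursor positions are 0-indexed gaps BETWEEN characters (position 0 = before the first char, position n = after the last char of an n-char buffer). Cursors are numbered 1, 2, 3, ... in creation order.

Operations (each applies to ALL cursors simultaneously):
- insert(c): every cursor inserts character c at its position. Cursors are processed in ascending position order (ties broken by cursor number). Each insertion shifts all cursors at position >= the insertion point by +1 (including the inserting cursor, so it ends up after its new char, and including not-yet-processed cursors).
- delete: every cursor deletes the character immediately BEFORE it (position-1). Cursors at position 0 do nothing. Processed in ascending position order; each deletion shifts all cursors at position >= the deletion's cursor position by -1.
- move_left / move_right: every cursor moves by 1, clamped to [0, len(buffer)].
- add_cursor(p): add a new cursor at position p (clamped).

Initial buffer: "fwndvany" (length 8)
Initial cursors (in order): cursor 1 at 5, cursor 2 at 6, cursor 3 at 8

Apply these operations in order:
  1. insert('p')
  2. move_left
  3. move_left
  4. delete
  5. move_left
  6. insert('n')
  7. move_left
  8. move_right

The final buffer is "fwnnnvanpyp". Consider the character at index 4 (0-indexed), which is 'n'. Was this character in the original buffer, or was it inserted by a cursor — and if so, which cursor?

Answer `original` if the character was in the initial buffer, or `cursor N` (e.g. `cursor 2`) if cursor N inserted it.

After op 1 (insert('p')): buffer="fwndvpapnyp" (len 11), cursors c1@6 c2@8 c3@11, authorship .....1.2..3
After op 2 (move_left): buffer="fwndvpapnyp" (len 11), cursors c1@5 c2@7 c3@10, authorship .....1.2..3
After op 3 (move_left): buffer="fwndvpapnyp" (len 11), cursors c1@4 c2@6 c3@9, authorship .....1.2..3
After op 4 (delete): buffer="fwnvapyp" (len 8), cursors c1@3 c2@4 c3@6, authorship .....2.3
After op 5 (move_left): buffer="fwnvapyp" (len 8), cursors c1@2 c2@3 c3@5, authorship .....2.3
After op 6 (insert('n')): buffer="fwnnnvanpyp" (len 11), cursors c1@3 c2@5 c3@8, authorship ..1.2..32.3
After op 7 (move_left): buffer="fwnnnvanpyp" (len 11), cursors c1@2 c2@4 c3@7, authorship ..1.2..32.3
After op 8 (move_right): buffer="fwnnnvanpyp" (len 11), cursors c1@3 c2@5 c3@8, authorship ..1.2..32.3
Authorship (.=original, N=cursor N): . . 1 . 2 . . 3 2 . 3
Index 4: author = 2

Answer: cursor 2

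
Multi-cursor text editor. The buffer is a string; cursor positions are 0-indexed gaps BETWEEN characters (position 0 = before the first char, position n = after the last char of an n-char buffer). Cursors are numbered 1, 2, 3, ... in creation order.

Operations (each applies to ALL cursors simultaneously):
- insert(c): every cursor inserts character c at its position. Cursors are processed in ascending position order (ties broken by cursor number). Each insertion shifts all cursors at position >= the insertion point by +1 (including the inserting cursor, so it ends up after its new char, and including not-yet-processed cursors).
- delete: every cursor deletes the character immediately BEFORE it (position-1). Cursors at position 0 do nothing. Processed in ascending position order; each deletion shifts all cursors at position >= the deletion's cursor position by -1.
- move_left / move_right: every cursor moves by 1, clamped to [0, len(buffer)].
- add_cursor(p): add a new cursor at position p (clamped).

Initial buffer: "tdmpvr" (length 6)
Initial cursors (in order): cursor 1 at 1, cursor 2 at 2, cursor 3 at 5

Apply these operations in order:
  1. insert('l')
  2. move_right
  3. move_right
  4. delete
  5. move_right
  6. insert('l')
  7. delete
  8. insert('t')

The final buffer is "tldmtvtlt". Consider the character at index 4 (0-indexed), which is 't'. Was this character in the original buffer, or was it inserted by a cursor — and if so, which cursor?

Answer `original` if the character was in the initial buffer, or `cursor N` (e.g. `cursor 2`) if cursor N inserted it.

Answer: cursor 1

Derivation:
After op 1 (insert('l')): buffer="tldlmpvlr" (len 9), cursors c1@2 c2@4 c3@8, authorship .1.2...3.
After op 2 (move_right): buffer="tldlmpvlr" (len 9), cursors c1@3 c2@5 c3@9, authorship .1.2...3.
After op 3 (move_right): buffer="tldlmpvlr" (len 9), cursors c1@4 c2@6 c3@9, authorship .1.2...3.
After op 4 (delete): buffer="tldmvl" (len 6), cursors c1@3 c2@4 c3@6, authorship .1...3
After op 5 (move_right): buffer="tldmvl" (len 6), cursors c1@4 c2@5 c3@6, authorship .1...3
After op 6 (insert('l')): buffer="tldmlvlll" (len 9), cursors c1@5 c2@7 c3@9, authorship .1..1.233
After op 7 (delete): buffer="tldmvl" (len 6), cursors c1@4 c2@5 c3@6, authorship .1...3
After op 8 (insert('t')): buffer="tldmtvtlt" (len 9), cursors c1@5 c2@7 c3@9, authorship .1..1.233
Authorship (.=original, N=cursor N): . 1 . . 1 . 2 3 3
Index 4: author = 1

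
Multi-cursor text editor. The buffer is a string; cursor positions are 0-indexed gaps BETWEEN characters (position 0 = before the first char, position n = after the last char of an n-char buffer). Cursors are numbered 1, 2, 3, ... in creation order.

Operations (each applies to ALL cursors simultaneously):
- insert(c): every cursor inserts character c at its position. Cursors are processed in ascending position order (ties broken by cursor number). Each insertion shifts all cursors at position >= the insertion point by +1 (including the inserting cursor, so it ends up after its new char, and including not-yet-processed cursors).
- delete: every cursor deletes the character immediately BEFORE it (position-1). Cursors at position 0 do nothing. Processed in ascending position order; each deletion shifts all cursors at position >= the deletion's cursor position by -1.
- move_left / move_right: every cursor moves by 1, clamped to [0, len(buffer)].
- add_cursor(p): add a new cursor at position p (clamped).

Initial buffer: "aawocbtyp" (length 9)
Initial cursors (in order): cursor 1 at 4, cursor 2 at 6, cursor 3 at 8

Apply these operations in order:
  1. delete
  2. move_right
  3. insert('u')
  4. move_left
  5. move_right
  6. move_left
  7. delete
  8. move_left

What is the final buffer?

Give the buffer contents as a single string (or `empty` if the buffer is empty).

Answer: aawuuu

Derivation:
After op 1 (delete): buffer="aawctp" (len 6), cursors c1@3 c2@4 c3@5, authorship ......
After op 2 (move_right): buffer="aawctp" (len 6), cursors c1@4 c2@5 c3@6, authorship ......
After op 3 (insert('u')): buffer="aawcutupu" (len 9), cursors c1@5 c2@7 c3@9, authorship ....1.2.3
After op 4 (move_left): buffer="aawcutupu" (len 9), cursors c1@4 c2@6 c3@8, authorship ....1.2.3
After op 5 (move_right): buffer="aawcutupu" (len 9), cursors c1@5 c2@7 c3@9, authorship ....1.2.3
After op 6 (move_left): buffer="aawcutupu" (len 9), cursors c1@4 c2@6 c3@8, authorship ....1.2.3
After op 7 (delete): buffer="aawuuu" (len 6), cursors c1@3 c2@4 c3@5, authorship ...123
After op 8 (move_left): buffer="aawuuu" (len 6), cursors c1@2 c2@3 c3@4, authorship ...123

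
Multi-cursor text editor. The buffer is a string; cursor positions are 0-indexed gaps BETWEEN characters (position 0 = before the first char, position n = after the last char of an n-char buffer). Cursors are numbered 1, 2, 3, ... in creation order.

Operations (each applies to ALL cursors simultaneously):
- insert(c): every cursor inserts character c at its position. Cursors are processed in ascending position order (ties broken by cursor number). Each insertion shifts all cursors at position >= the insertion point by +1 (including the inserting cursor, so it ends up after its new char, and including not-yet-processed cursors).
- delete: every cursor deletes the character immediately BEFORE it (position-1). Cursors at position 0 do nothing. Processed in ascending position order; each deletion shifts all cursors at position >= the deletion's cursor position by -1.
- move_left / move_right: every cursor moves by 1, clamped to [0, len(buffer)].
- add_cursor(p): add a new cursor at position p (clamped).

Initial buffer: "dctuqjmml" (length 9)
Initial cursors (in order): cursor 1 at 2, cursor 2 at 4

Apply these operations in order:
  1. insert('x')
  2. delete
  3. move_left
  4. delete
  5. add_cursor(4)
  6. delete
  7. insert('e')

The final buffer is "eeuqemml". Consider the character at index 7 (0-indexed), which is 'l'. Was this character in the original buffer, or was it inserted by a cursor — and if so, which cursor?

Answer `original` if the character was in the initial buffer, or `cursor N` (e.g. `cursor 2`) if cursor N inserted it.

Answer: original

Derivation:
After op 1 (insert('x')): buffer="dcxtuxqjmml" (len 11), cursors c1@3 c2@6, authorship ..1..2.....
After op 2 (delete): buffer="dctuqjmml" (len 9), cursors c1@2 c2@4, authorship .........
After op 3 (move_left): buffer="dctuqjmml" (len 9), cursors c1@1 c2@3, authorship .........
After op 4 (delete): buffer="cuqjmml" (len 7), cursors c1@0 c2@1, authorship .......
After op 5 (add_cursor(4)): buffer="cuqjmml" (len 7), cursors c1@0 c2@1 c3@4, authorship .......
After op 6 (delete): buffer="uqmml" (len 5), cursors c1@0 c2@0 c3@2, authorship .....
After op 7 (insert('e')): buffer="eeuqemml" (len 8), cursors c1@2 c2@2 c3@5, authorship 12..3...
Authorship (.=original, N=cursor N): 1 2 . . 3 . . .
Index 7: author = original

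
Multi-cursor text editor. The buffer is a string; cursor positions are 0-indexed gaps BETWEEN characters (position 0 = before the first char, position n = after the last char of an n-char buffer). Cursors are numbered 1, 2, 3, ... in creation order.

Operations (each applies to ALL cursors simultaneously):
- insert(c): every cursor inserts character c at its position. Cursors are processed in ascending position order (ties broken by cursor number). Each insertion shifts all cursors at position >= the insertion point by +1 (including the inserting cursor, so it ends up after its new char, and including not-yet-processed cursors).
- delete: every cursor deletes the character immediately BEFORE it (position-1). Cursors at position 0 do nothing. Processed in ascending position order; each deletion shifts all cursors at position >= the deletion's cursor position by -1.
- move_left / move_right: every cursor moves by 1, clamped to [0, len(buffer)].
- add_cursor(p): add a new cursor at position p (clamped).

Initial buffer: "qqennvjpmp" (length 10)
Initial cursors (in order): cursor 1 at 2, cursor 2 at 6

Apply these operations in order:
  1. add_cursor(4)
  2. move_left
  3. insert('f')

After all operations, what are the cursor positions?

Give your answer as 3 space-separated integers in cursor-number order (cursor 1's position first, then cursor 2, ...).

Answer: 2 8 5

Derivation:
After op 1 (add_cursor(4)): buffer="qqennvjpmp" (len 10), cursors c1@2 c3@4 c2@6, authorship ..........
After op 2 (move_left): buffer="qqennvjpmp" (len 10), cursors c1@1 c3@3 c2@5, authorship ..........
After op 3 (insert('f')): buffer="qfqefnnfvjpmp" (len 13), cursors c1@2 c3@5 c2@8, authorship .1..3..2.....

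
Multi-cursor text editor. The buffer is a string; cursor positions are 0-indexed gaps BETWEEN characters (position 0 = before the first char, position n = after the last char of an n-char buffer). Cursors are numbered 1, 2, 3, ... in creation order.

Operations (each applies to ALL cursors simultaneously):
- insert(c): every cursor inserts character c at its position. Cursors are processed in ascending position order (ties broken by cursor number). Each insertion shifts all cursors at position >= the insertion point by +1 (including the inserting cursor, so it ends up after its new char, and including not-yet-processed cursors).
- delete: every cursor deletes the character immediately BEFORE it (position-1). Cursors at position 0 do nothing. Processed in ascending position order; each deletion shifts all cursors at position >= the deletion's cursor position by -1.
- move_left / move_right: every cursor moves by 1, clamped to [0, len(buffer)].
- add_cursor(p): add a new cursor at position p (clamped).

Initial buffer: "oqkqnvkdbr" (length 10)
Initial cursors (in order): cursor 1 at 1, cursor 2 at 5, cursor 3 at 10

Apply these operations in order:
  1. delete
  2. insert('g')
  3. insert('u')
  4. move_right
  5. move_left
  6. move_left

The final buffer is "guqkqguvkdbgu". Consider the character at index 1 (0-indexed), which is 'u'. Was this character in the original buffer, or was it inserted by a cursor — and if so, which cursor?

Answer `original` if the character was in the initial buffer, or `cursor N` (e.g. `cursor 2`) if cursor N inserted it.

After op 1 (delete): buffer="qkqvkdb" (len 7), cursors c1@0 c2@3 c3@7, authorship .......
After op 2 (insert('g')): buffer="gqkqgvkdbg" (len 10), cursors c1@1 c2@5 c3@10, authorship 1...2....3
After op 3 (insert('u')): buffer="guqkqguvkdbgu" (len 13), cursors c1@2 c2@7 c3@13, authorship 11...22....33
After op 4 (move_right): buffer="guqkqguvkdbgu" (len 13), cursors c1@3 c2@8 c3@13, authorship 11...22....33
After op 5 (move_left): buffer="guqkqguvkdbgu" (len 13), cursors c1@2 c2@7 c3@12, authorship 11...22....33
After op 6 (move_left): buffer="guqkqguvkdbgu" (len 13), cursors c1@1 c2@6 c3@11, authorship 11...22....33
Authorship (.=original, N=cursor N): 1 1 . . . 2 2 . . . . 3 3
Index 1: author = 1

Answer: cursor 1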